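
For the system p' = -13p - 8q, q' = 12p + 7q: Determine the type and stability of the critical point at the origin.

stable node

A = [[-13,-8],[12,7]]; det(A-λI) = λ^2 + 6λ + 5.
λ = -5, -1: both negative.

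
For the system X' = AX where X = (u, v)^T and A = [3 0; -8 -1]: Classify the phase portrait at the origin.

A = [[3,0],[-8,-1]]; det(A-λI) = λ^2 - 2λ - 3.
λ = 3, -1: opposite signs.

saddle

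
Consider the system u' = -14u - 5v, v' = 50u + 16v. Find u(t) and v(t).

Coefficient matrix A = [[-14, -5], [50, 16]].
Characteristic polynomial det(A - λI) = λ^2 - 2λ + 26 = 0.
Eigenvalues λ = 1 ± 5i (complex conjugate pair).
For λ=1+5i: an eigenvector is (1,-3) - i(0,1) = (1, -3 - i).
A real fundamental pair from Re and Im of e^((1+5i)t)v: X_1 = e^(t)(cos(5t)·(1,-3) + sin(5t)·(0,1)), X_2 = e^(t)(sin(5t)·(1,-3) - cos(5t)·(0,1)).
General solution: C_1X_1 + C_2X_2.

u(t) = C_1e^(t)cos(5t) + C_2e^(t)sin(5t), v(t) = C_1e^(t)sin(5t) - 3C_1e^(t)cos(5t) - 3C_2e^(t)sin(5t) - C_2e^(t)cos(5t)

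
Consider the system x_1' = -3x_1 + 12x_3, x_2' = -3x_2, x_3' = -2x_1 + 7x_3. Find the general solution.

Coefficient matrix A = [[-3, 0, 12], [0, -3, 0], [-2, 0, 7]].
det(A - λI) = 0 gives eigenvalues λ = 3, 1, -3.
For λ=3: eigenvector (2,0,1).
For λ=1: eigenvector (-3,0,-1).
For λ=-3: eigenvector (0,1,0).
General solution: C_1e^(3t)(2,0,1) + C_2e^(t)(-3,0,-1) + C_3e^(-3t)(0,1,0).

x_1(t) = 2C_1e^(3t) - 3C_2e^(t), x_2(t) = C_3e^(-3t), x_3(t) = C_1e^(3t) - C_2e^(t)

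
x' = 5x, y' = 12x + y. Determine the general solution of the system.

Coefficient matrix A = [[5, 0], [12, 1]].
Characteristic polynomial det(A - λI) = λ^2 - 6λ + 5 = 0.
Eigenvalues λ = 1, 5.
For λ=1: (A-λI) row 1 is [4, 0], so an eigenvector is (0, -1).
For λ=5: (A-λI) row 2 is [12, -4], so an eigenvector is (1, 3).
General solution: C_1e^(t)(0,-1) + C_2e^(5t)(1,3).

x(t) = C_2e^(5t), y(t) = -C_1e^(t) + 3C_2e^(5t)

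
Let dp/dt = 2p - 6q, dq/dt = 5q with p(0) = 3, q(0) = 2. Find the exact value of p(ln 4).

-3984

A = [[2,-6],[0,5]]; eigenvalues λ = 2, 5.
Eigenvectors: (-1,0) for λ=2, (-2,1) for λ=5.
From the initial condition, c_1 = -7, c_2 = 2.
p(ln 4) = (-7)(4^2)(-1) + (2)(4^5)(-2) = -3984.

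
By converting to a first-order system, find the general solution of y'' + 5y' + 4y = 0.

y(t) = c_1e^(-4t) + c_2e^(-t)

Let x_1 = y, x_2 = y'. Then x_1' = x_2 and x_2' = -4x_1 - 5x_2.
A = [[0,1],[-4,-5]]; det(A-λI) = λ^2 + 5λ + 4.
Eigenvalues λ = -4, -1 with eigenvectors (1,-4), (1,-1).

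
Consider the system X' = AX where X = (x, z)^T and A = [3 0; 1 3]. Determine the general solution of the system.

Coefficient matrix A = [[3, 0], [1, 3]].
Characteristic polynomial det(A - λI) = λ^2 - 6λ + 9 = 0.
Single eigenvalue λ = 3 with algebraic multiplicity 2.
Eigenvector v = (0,-1); generalized eigenvector w with (A-λI)w=v is (-1,-2).
General solution: e^(3t)[C_1·v + C_2·(t·v + w)].

x(t) = -C_2e^(3t), z(t) = -C_1e^(3t) - C_2te^(3t) - 2C_2e^(3t)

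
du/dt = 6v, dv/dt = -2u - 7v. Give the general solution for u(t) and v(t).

u(t) = -2C_1e^(-3t) + 3C_2e^(-4t), v(t) = C_1e^(-3t) - 2C_2e^(-4t)

Coefficient matrix A = [[0, 6], [-2, -7]].
Characteristic polynomial det(A - λI) = λ^2 + 7λ + 12 = 0.
Eigenvalues λ = -3, -4.
For λ=-3: (A-λI) row 1 is [3, 6], so an eigenvector is (-2, 1).
For λ=-4: (A-λI) row 1 is [4, 6], so an eigenvector is (3, -2).
General solution: C_1e^(-3t)(-2,1) + C_2e^(-4t)(3,-2).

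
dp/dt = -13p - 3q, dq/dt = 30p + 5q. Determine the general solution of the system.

Coefficient matrix A = [[-13, -3], [30, 5]].
Characteristic polynomial det(A - λI) = λ^2 + 8λ + 25 = 0.
Eigenvalues λ = -4 ± 3i (complex conjugate pair).
For λ=-4+3i: an eigenvector is (0,-1) - i(1,-3) = (0 - i, -1 + 3i).
A real fundamental pair from Re and Im of e^((-4+3i)t)v: X_1 = e^(-4t)(cos(3t)·(0,-1) + sin(3t)·(1,-3)), X_2 = e^(-4t)(sin(3t)·(0,-1) - cos(3t)·(1,-3)).
General solution: c_1X_1 + c_2X_2.

p(t) = c_1e^(-4t)sin(3t) - c_2e^(-4t)cos(3t), q(t) = -3c_1e^(-4t)sin(3t) - c_1e^(-4t)cos(3t) - c_2e^(-4t)sin(3t) + 3c_2e^(-4t)cos(3t)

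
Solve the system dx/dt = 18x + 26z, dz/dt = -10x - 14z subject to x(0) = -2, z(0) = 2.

Coefficient matrix A = [[18, 26], [-10, -14]].
Characteristic polynomial det(A - λI) = λ^2 - 4λ + 8 = 0.
Eigenvalues λ = 2 ± 2i (complex conjugate pair).
For λ=2+2i: an eigenvector is (-3,2) - i(2,-1) = (-3 - 2i, 2 + i).
A real fundamental pair from Re and Im of e^((2+2i)t)v: X_1 = e^(2t)(cos(2t)·(-3,2) + sin(2t)·(2,-1)), X_2 = e^(2t)(sin(2t)·(-3,2) - cos(2t)·(2,-1)).
General solution: c_1X_1 + c_2X_2.
Applying x(0)=-2, z(0)=2 gives c_1=2, c_2=-2.

x(t) = 10e^(2t)sin(2t) - 2e^(2t)cos(2t), z(t) = -6e^(2t)sin(2t) + 2e^(2t)cos(2t)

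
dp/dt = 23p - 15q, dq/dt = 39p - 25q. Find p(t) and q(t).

p(t) = c_1e^(-t)sin(3t) + 2c_1e^(-t)cos(3t) + 2c_2e^(-t)sin(3t) - c_2e^(-t)cos(3t), q(t) = 2c_1e^(-t)sin(3t) + 3c_1e^(-t)cos(3t) + 3c_2e^(-t)sin(3t) - 2c_2e^(-t)cos(3t)

Coefficient matrix A = [[23, -15], [39, -25]].
Characteristic polynomial det(A - λI) = λ^2 + 2λ + 10 = 0.
Eigenvalues λ = -1 ± 3i (complex conjugate pair).
For λ=-1+3i: an eigenvector is (2,3) - i(1,2) = (2 - i, 3 - 2i).
A real fundamental pair from Re and Im of e^((-1+3i)t)v: X_1 = e^(-t)(cos(3t)·(2,3) + sin(3t)·(1,2)), X_2 = e^(-t)(sin(3t)·(2,3) - cos(3t)·(1,2)).
General solution: c_1X_1 + c_2X_2.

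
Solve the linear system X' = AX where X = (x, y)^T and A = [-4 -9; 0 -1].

x(t) = 3K_1e^(-t) - K_2e^(-4t), y(t) = -K_1e^(-t)

Coefficient matrix A = [[-4, -9], [0, -1]].
Characteristic polynomial det(A - λI) = λ^2 + 5λ + 4 = 0.
Eigenvalues λ = -1, -4.
For λ=-1: (A-λI) row 1 is [-3, -9], so an eigenvector is (3, -1).
For λ=-4: (A-λI) row 1 is [0, -9], so an eigenvector is (-1, 0).
General solution: K_1e^(-t)(3,-1) + K_2e^(-4t)(-1,0).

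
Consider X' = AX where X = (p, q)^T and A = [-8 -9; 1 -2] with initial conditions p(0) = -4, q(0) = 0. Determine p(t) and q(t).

p(t) = 12te^(-5t) - 4e^(-5t), q(t) = -4te^(-5t)

Coefficient matrix A = [[-8, -9], [1, -2]].
Characteristic polynomial det(A - λI) = λ^2 + 10λ + 25 = 0.
Single eigenvalue λ = -5 with algebraic multiplicity 2.
Eigenvector v = (3,-1); generalized eigenvector w with (A-λI)w=v is (-1,0).
General solution: e^(-5t)[c_1·v + c_2·(t·v + w)].
Applying p(0)=-4, q(0)=0 gives c_1=0, c_2=4.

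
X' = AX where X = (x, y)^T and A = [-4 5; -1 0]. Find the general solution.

Coefficient matrix A = [[-4, 5], [-1, 0]].
Characteristic polynomial det(A - λI) = λ^2 + 4λ + 5 = 0.
Eigenvalues λ = -2 ± i (complex conjugate pair).
For λ=-2+i: an eigenvector is (-1,0) - i(2,1) = (-1 - 2i, 0 - i).
A real fundamental pair from Re and Im of e^((-2+i)t)v: X_1 = e^(-2t)(cos(t)·(-1,0) + sin(t)·(2,1)), X_2 = e^(-2t)(sin(t)·(-1,0) - cos(t)·(2,1)).
General solution: c_1X_1 + c_2X_2.

x(t) = 2c_1e^(-2t)sin(t) - c_1e^(-2t)cos(t) - c_2e^(-2t)sin(t) - 2c_2e^(-2t)cos(t), y(t) = c_1e^(-2t)sin(t) - c_2e^(-2t)cos(t)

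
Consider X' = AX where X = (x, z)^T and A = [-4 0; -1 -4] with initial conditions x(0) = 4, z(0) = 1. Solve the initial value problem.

x(t) = 4e^(-4t), z(t) = -4te^(-4t) + e^(-4t)

Coefficient matrix A = [[-4, 0], [-1, -4]].
Characteristic polynomial det(A - λI) = λ^2 + 8λ + 16 = 0.
Single eigenvalue λ = -4 with algebraic multiplicity 2.
Eigenvector v = (0,-1); generalized eigenvector w with (A-λI)w=v is (1,2).
General solution: e^(-4t)[c_1·v + c_2·(t·v + w)].
Applying x(0)=4, z(0)=1 gives c_1=7, c_2=4.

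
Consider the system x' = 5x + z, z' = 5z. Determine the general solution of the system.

Coefficient matrix A = [[5, 1], [0, 5]].
Characteristic polynomial det(A - λI) = λ^2 - 10λ + 25 = 0.
Single eigenvalue λ = 5 with algebraic multiplicity 2.
Eigenvector v = (1,0); generalized eigenvector w with (A-λI)w=v is (-3,1).
General solution: e^(5t)[K_1·v + K_2·(t·v + w)].

x(t) = K_1e^(5t) + K_2te^(5t) - 3K_2e^(5t), z(t) = K_2e^(5t)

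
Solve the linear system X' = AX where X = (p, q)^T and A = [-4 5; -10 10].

Coefficient matrix A = [[-4, 5], [-10, 10]].
Characteristic polynomial det(A - λI) = λ^2 - 6λ + 10 = 0.
Eigenvalues λ = 3 ± i (complex conjugate pair).
For λ=3+i: an eigenvector is (-1,-1) - i(2,3) = (-1 - 2i, -1 - 3i).
A real fundamental pair from Re and Im of e^((3+i)t)v: X_1 = e^(3t)(cos(t)·(-1,-1) + sin(t)·(2,3)), X_2 = e^(3t)(sin(t)·(-1,-1) - cos(t)·(2,3)).
General solution: C_1X_1 + C_2X_2.

p(t) = 2C_1e^(3t)sin(t) - C_1e^(3t)cos(t) - C_2e^(3t)sin(t) - 2C_2e^(3t)cos(t), q(t) = 3C_1e^(3t)sin(t) - C_1e^(3t)cos(t) - C_2e^(3t)sin(t) - 3C_2e^(3t)cos(t)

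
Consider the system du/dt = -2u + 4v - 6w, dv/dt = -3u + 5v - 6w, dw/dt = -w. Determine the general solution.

Coefficient matrix A = [[-2, 4, -6], [-3, 5, -6], [0, 0, -1]].
det(A - λI) = 0 gives eigenvalues λ = 2, 1, -1.
For λ=2: eigenvector (1,1,0).
For λ=1: eigenvector (4,3,0).
For λ=-1: eigenvector (2,2,1).
General solution: K_1e^(2t)(1,1,0) + K_2e^(t)(4,3,0) + K_3e^(-t)(2,2,1).

u(t) = K_1e^(2t) + 4K_2e^(t) + 2K_3e^(-t), v(t) = K_1e^(2t) + 3K_2e^(t) + 2K_3e^(-t), w(t) = K_3e^(-t)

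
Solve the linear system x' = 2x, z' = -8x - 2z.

Coefficient matrix A = [[2, 0], [-8, -2]].
Characteristic polynomial det(A - λI) = λ^2 - 4 = 0.
Eigenvalues λ = 2, -2.
For λ=2: (A-λI) row 2 is [-8, -4], so an eigenvector is (1, -2).
For λ=-2: (A-λI) row 1 is [4, 0], so an eigenvector is (0, -1).
General solution: K_1e^(2t)(1,-2) + K_2e^(-2t)(0,-1).

x(t) = K_1e^(2t), z(t) = -2K_1e^(2t) - K_2e^(-2t)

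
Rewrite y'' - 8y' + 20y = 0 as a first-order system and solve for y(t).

y(t) = c_1e^(4t)cos(2t) + c_2e^(4t)sin(2t)

Let x_1 = y, x_2 = y'. Then x_1' = x_2 and x_2' = -20x_1 + 8x_2.
A = [[0,1],[-20,8]]; det(A-λI) = λ^2 - 8λ + 20.
Eigenvalues λ = 4 ± 2i.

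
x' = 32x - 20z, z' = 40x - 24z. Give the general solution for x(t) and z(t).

x(t) = -2K_1e^(4t)sin(4t) - K_1e^(4t)cos(4t) - K_2e^(4t)sin(4t) + 2K_2e^(4t)cos(4t), z(t) = -3K_1e^(4t)sin(4t) - K_1e^(4t)cos(4t) - K_2e^(4t)sin(4t) + 3K_2e^(4t)cos(4t)

Coefficient matrix A = [[32, -20], [40, -24]].
Characteristic polynomial det(A - λI) = λ^2 - 8λ + 32 = 0.
Eigenvalues λ = 4 ± 4i (complex conjugate pair).
For λ=4+4i: an eigenvector is (-1,-1) - i(-2,-3) = (-1 + 2i, -1 + 3i).
A real fundamental pair from Re and Im of e^((4+4i)t)v: X_1 = e^(4t)(cos(4t)·(-1,-1) + sin(4t)·(-2,-3)), X_2 = e^(4t)(sin(4t)·(-1,-1) - cos(4t)·(-2,-3)).
General solution: K_1X_1 + K_2X_2.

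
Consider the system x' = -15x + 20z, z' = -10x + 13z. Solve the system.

x(t) = -3C_1e^(-t)sin(2t) - C_1e^(-t)cos(2t) - C_2e^(-t)sin(2t) + 3C_2e^(-t)cos(2t), z(t) = -2C_1e^(-t)sin(2t) - C_1e^(-t)cos(2t) - C_2e^(-t)sin(2t) + 2C_2e^(-t)cos(2t)

Coefficient matrix A = [[-15, 20], [-10, 13]].
Characteristic polynomial det(A - λI) = λ^2 + 2λ + 5 = 0.
Eigenvalues λ = -1 ± 2i (complex conjugate pair).
For λ=-1+2i: an eigenvector is (-1,-1) - i(-3,-2) = (-1 + 3i, -1 + 2i).
A real fundamental pair from Re and Im of e^((-1+2i)t)v: X_1 = e^(-t)(cos(2t)·(-1,-1) + sin(2t)·(-3,-2)), X_2 = e^(-t)(sin(2t)·(-1,-1) - cos(2t)·(-3,-2)).
General solution: C_1X_1 + C_2X_2.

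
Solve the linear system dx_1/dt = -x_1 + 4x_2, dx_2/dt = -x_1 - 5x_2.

x_1(t) = -2c_1e^(-3t) - 2c_2te^(-3t) + c_2e^(-3t), x_2(t) = c_1e^(-3t) + c_2te^(-3t) - c_2e^(-3t)

Coefficient matrix A = [[-1, 4], [-1, -5]].
Characteristic polynomial det(A - λI) = λ^2 + 6λ + 9 = 0.
Single eigenvalue λ = -3 with algebraic multiplicity 2.
Eigenvector v = (-2,1); generalized eigenvector w with (A-λI)w=v is (1,-1).
General solution: e^(-3t)[c_1·v + c_2·(t·v + w)].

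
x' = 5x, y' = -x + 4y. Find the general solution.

Coefficient matrix A = [[5, 0], [-1, 4]].
Characteristic polynomial det(A - λI) = λ^2 - 9λ + 20 = 0.
Eigenvalues λ = 5, 4.
For λ=5: (A-λI) row 2 is [-1, -1], so an eigenvector is (-1, 1).
For λ=4: (A-λI) row 1 is [1, 0], so an eigenvector is (0, -1).
General solution: K_1e^(5t)(-1,1) + K_2e^(4t)(0,-1).

x(t) = -K_1e^(5t), y(t) = K_1e^(5t) - K_2e^(4t)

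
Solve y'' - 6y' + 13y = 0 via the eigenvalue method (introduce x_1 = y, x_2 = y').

y(t) = K_1e^(3t)cos(2t) + K_2e^(3t)sin(2t)

Let x_1 = y, x_2 = y'. Then x_1' = x_2 and x_2' = -13x_1 + 6x_2.
A = [[0,1],[-13,6]]; det(A-λI) = λ^2 - 6λ + 13.
Eigenvalues λ = 3 ± 2i.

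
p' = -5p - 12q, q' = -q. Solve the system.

Coefficient matrix A = [[-5, -12], [0, -1]].
Characteristic polynomial det(A - λI) = λ^2 + 6λ + 5 = 0.
Eigenvalues λ = -5, -1.
For λ=-5: (A-λI) row 1 is [0, -12], so an eigenvector is (1, 0).
For λ=-1: (A-λI) row 1 is [-4, -12], so an eigenvector is (-3, 1).
General solution: c_1e^(-5t)(1,0) + c_2e^(-t)(-3,1).

p(t) = c_1e^(-5t) - 3c_2e^(-t), q(t) = c_2e^(-t)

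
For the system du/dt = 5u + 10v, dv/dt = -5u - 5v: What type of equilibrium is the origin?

A = [[5,10],[-5,-5]]; det(A-λI) = λ^2 + 25.
λ = 0 ± 5i: zero real part.

center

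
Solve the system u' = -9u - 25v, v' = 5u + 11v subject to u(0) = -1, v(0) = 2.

Coefficient matrix A = [[-9, -25], [5, 11]].
Characteristic polynomial det(A - λI) = λ^2 - 2λ + 26 = 0.
Eigenvalues λ = 1 ± 5i (complex conjugate pair).
For λ=1+5i: an eigenvector is (-2,1) - i(-1,0) = (-2 + i, 1).
A real fundamental pair from Re and Im of e^((1+5i)t)v: X_1 = e^(t)(cos(5t)·(-2,1) + sin(5t)·(-1,0)), X_2 = e^(t)(sin(5t)·(-2,1) - cos(5t)·(-1,0)).
General solution: c_1X_1 + c_2X_2.
Applying u(0)=-1, v(0)=2 gives c_1=2, c_2=3.

u(t) = -8e^(t)sin(5t) - e^(t)cos(5t), v(t) = 3e^(t)sin(5t) + 2e^(t)cos(5t)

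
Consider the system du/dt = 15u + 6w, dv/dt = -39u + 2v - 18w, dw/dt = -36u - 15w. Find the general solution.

u(t) = K_1e^(3t) - K_3e^(-3t), v(t) = -3K_1e^(3t) + K_2e^(2t) + 3K_3e^(-3t), w(t) = -2K_1e^(3t) + 3K_3e^(-3t)

Coefficient matrix A = [[15, 0, 6], [-39, 2, -18], [-36, 0, -15]].
det(A - λI) = 0 gives eigenvalues λ = 3, 2, -3.
For λ=3: eigenvector (1,-3,-2).
For λ=2: eigenvector (0,1,0).
For λ=-3: eigenvector (-1,3,3).
General solution: K_1e^(3t)(1,-3,-2) + K_2e^(2t)(0,1,0) + K_3e^(-3t)(-1,3,3).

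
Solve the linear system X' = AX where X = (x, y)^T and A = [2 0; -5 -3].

Coefficient matrix A = [[2, 0], [-5, -3]].
Characteristic polynomial det(A - λI) = λ^2 + λ - 6 = 0.
Eigenvalues λ = -3, 2.
For λ=-3: (A-λI) row 1 is [5, 0], so an eigenvector is (0, -1).
For λ=2: (A-λI) row 2 is [-5, -5], so an eigenvector is (1, -1).
General solution: c_1e^(-3t)(0,-1) + c_2e^(2t)(1,-1).

x(t) = c_2e^(2t), y(t) = -c_1e^(-3t) - c_2e^(2t)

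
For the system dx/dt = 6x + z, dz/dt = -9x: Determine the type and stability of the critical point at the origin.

A = [[6,1],[-9,0]]; det(A-λI) = λ^2 - 6λ + 9.
repeated λ = 3 with a single eigenvector.

unstable improper node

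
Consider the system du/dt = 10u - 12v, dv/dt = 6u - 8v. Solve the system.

u(t) = -2c_1e^(4t) + c_2e^(-2t), v(t) = -c_1e^(4t) + c_2e^(-2t)

Coefficient matrix A = [[10, -12], [6, -8]].
Characteristic polynomial det(A - λI) = λ^2 - 2λ - 8 = 0.
Eigenvalues λ = 4, -2.
For λ=4: (A-λI) row 1 is [6, -12], so an eigenvector is (-2, -1).
For λ=-2: (A-λI) row 1 is [12, -12], so an eigenvector is (1, 1).
General solution: c_1e^(4t)(-2,-1) + c_2e^(-2t)(1,1).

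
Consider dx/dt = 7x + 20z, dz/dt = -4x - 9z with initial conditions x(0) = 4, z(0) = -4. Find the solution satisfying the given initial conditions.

x(t) = -12e^(-t)sin(4t) + 4e^(-t)cos(4t), z(t) = 4e^(-t)sin(4t) - 4e^(-t)cos(4t)

Coefficient matrix A = [[7, 20], [-4, -9]].
Characteristic polynomial det(A - λI) = λ^2 + 2λ + 17 = 0.
Eigenvalues λ = -1 ± 4i (complex conjugate pair).
For λ=-1+4i: an eigenvector is (1,0) - i(2,-1) = (1 - 2i, 0 + i).
A real fundamental pair from Re and Im of e^((-1+4i)t)v: X_1 = e^(-t)(cos(4t)·(1,0) + sin(4t)·(2,-1)), X_2 = e^(-t)(sin(4t)·(1,0) - cos(4t)·(2,-1)).
General solution: c_1X_1 + c_2X_2.
Applying x(0)=4, z(0)=-4 gives c_1=-4, c_2=-4.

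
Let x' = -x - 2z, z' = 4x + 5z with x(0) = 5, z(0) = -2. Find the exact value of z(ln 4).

A = [[-1,-2],[4,5]]; eigenvalues λ = 3, 1.
Eigenvectors: (-1,2) for λ=3, (-1,1) for λ=1.
From the initial condition, c_1 = 3, c_2 = -8.
z(ln 4) = (3)(4^3)(2) + (-8)(4^1)(1) = 352.

352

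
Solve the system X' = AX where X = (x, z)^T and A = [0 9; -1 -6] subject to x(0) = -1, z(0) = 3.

Coefficient matrix A = [[0, 9], [-1, -6]].
Characteristic polynomial det(A - λI) = λ^2 + 6λ + 9 = 0.
Single eigenvalue λ = -3 with algebraic multiplicity 2.
Eigenvector v = (-3,1); generalized eigenvector w with (A-λI)w=v is (2,-1).
General solution: e^(-3t)[C_1·v + C_2·(t·v + w)].
Applying x(0)=-1, z(0)=3 gives C_1=-5, C_2=-8.

x(t) = 24te^(-3t) - e^(-3t), z(t) = -8te^(-3t) + 3e^(-3t)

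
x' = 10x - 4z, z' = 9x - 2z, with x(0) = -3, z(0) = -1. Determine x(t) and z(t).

x(t) = -14te^(4t) - 3e^(4t), z(t) = -21te^(4t) - e^(4t)

Coefficient matrix A = [[10, -4], [9, -2]].
Characteristic polynomial det(A - λI) = λ^2 - 8λ + 16 = 0.
Single eigenvalue λ = 4 with algebraic multiplicity 2.
Eigenvector v = (-2,-3); generalized eigenvector w with (A-λI)w=v is (1,2).
General solution: e^(4t)[c_1·v + c_2·(t·v + w)].
Applying x(0)=-3, z(0)=-1 gives c_1=5, c_2=7.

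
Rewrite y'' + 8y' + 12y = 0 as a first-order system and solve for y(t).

Let x_1 = y, x_2 = y'. Then x_1' = x_2 and x_2' = -12x_1 - 8x_2.
A = [[0,1],[-12,-8]]; det(A-λI) = λ^2 + 8λ + 12.
Eigenvalues λ = -6, -2 with eigenvectors (1,-6), (1,-2).

y(t) = K_1e^(-6t) + K_2e^(-2t)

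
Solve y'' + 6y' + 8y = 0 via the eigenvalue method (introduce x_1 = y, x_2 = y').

y(t) = C_1e^(-4t) + C_2e^(-2t)

Let x_1 = y, x_2 = y'. Then x_1' = x_2 and x_2' = -8x_1 - 6x_2.
A = [[0,1],[-8,-6]]; det(A-λI) = λ^2 + 6λ + 8.
Eigenvalues λ = -4, -2 with eigenvectors (1,-4), (1,-2).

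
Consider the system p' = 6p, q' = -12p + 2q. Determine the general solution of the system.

Coefficient matrix A = [[6, 0], [-12, 2]].
Characteristic polynomial det(A - λI) = λ^2 - 8λ + 12 = 0.
Eigenvalues λ = 2, 6.
For λ=2: (A-λI) row 1 is [4, 0], so an eigenvector is (0, 1).
For λ=6: (A-λI) row 2 is [-12, -4], so an eigenvector is (1, -3).
General solution: K_1e^(2t)(0,1) + K_2e^(6t)(1,-3).

p(t) = K_2e^(6t), q(t) = K_1e^(2t) - 3K_2e^(6t)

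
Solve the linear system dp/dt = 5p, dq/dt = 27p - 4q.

p(t) = K_1e^(5t), q(t) = 3K_1e^(5t) + K_2e^(-4t)

Coefficient matrix A = [[5, 0], [27, -4]].
Characteristic polynomial det(A - λI) = λ^2 - λ - 20 = 0.
Eigenvalues λ = 5, -4.
For λ=5: (A-λI) row 2 is [27, -9], so an eigenvector is (1, 3).
For λ=-4: (A-λI) row 1 is [9, 0], so an eigenvector is (0, 1).
General solution: K_1e^(5t)(1,3) + K_2e^(-4t)(0,1).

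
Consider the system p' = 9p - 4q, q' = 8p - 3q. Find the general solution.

p(t) = -c_1e^(t) + c_2e^(5t), q(t) = -2c_1e^(t) + c_2e^(5t)

Coefficient matrix A = [[9, -4], [8, -3]].
Characteristic polynomial det(A - λI) = λ^2 - 6λ + 5 = 0.
Eigenvalues λ = 1, 5.
For λ=1: (A-λI) row 1 is [8, -4], so an eigenvector is (-1, -2).
For λ=5: (A-λI) row 1 is [4, -4], so an eigenvector is (1, 1).
General solution: c_1e^(t)(-1,-2) + c_2e^(5t)(1,1).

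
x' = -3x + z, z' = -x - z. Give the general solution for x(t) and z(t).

Coefficient matrix A = [[-3, 1], [-1, -1]].
Characteristic polynomial det(A - λI) = λ^2 + 4λ + 4 = 0.
Single eigenvalue λ = -2 with algebraic multiplicity 2.
Eigenvector v = (-1,-1); generalized eigenvector w with (A-λI)w=v is (-2,-3).
General solution: e^(-2t)[K_1·v + K_2·(t·v + w)].

x(t) = -K_1e^(-2t) - K_2te^(-2t) - 2K_2e^(-2t), z(t) = -K_1e^(-2t) - K_2te^(-2t) - 3K_2e^(-2t)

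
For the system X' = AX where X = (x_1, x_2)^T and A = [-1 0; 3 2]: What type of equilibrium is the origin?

A = [[-1,0],[3,2]]; det(A-λI) = λ^2 - λ - 2.
λ = -1, 2: opposite signs.

saddle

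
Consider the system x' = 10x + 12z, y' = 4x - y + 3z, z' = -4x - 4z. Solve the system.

Coefficient matrix A = [[10, 0, 12], [4, -1, 3], [-4, 0, -4]].
det(A - λI) = 0 gives eigenvalues λ = 2, 4, -1.
For λ=2: eigenvector (-3,-2,2).
For λ=4: eigenvector (2,1,-1).
For λ=-1: eigenvector (0,1,0).
General solution: K_1e^(2t)(-3,-2,2) + K_2e^(4t)(2,1,-1) + K_3e^(-t)(0,1,0).

x(t) = -3K_1e^(2t) + 2K_2e^(4t), y(t) = -2K_1e^(2t) + K_2e^(4t) + K_3e^(-t), z(t) = 2K_1e^(2t) - K_2e^(4t)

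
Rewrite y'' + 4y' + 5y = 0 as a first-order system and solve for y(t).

y(t) = C_1e^(-2t)cos(t) + C_2e^(-2t)sin(t)

Let x_1 = y, x_2 = y'. Then x_1' = x_2 and x_2' = -5x_1 - 4x_2.
A = [[0,1],[-5,-4]]; det(A-λI) = λ^2 + 4λ + 5.
Eigenvalues λ = -2 ± i.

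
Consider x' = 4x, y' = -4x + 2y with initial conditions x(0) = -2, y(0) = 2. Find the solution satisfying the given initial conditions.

x(t) = -2e^(4t), y(t) = 4e^(4t) - 2e^(2t)

Coefficient matrix A = [[4, 0], [-4, 2]].
Characteristic polynomial det(A - λI) = λ^2 - 6λ + 8 = 0.
Eigenvalues λ = 2, 4.
For λ=2: (A-λI) row 1 is [2, 0], so an eigenvector is (0, -1).
For λ=4: (A-λI) row 2 is [-4, -2], so an eigenvector is (-1, 2).
General solution: c_1e^(2t)(0,-1) + c_2e^(4t)(-1,2).
Applying x(0)=-2, y(0)=2 gives c_1=2, c_2=2.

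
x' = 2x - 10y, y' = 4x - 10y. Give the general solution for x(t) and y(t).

x(t) = -2K_1e^(-4t)sin(2t) + K_1e^(-4t)cos(2t) + K_2e^(-4t)sin(2t) + 2K_2e^(-4t)cos(2t), y(t) = -K_1e^(-4t)sin(2t) + K_1e^(-4t)cos(2t) + K_2e^(-4t)sin(2t) + K_2e^(-4t)cos(2t)

Coefficient matrix A = [[2, -10], [4, -10]].
Characteristic polynomial det(A - λI) = λ^2 + 8λ + 20 = 0.
Eigenvalues λ = -4 ± 2i (complex conjugate pair).
For λ=-4+2i: an eigenvector is (1,1) - i(-2,-1) = (1 + 2i, 1 + i).
A real fundamental pair from Re and Im of e^((-4+2i)t)v: X_1 = e^(-4t)(cos(2t)·(1,1) + sin(2t)·(-2,-1)), X_2 = e^(-4t)(sin(2t)·(1,1) - cos(2t)·(-2,-1)).
General solution: K_1X_1 + K_2X_2.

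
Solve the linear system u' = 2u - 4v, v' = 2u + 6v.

Coefficient matrix A = [[2, -4], [2, 6]].
Characteristic polynomial det(A - λI) = λ^2 - 8λ + 20 = 0.
Eigenvalues λ = 4 ± 2i (complex conjugate pair).
For λ=4+2i: an eigenvector is (-1,1) - i(-1,0) = (-1 + i, 1).
A real fundamental pair from Re and Im of e^((4+2i)t)v: X_1 = e^(4t)(cos(2t)·(-1,1) + sin(2t)·(-1,0)), X_2 = e^(4t)(sin(2t)·(-1,1) - cos(2t)·(-1,0)).
General solution: C_1X_1 + C_2X_2.

u(t) = -C_1e^(4t)sin(2t) - C_1e^(4t)cos(2t) - C_2e^(4t)sin(2t) + C_2e^(4t)cos(2t), v(t) = C_1e^(4t)cos(2t) + C_2e^(4t)sin(2t)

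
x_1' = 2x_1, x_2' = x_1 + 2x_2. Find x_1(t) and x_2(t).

Coefficient matrix A = [[2, 0], [1, 2]].
Characteristic polynomial det(A - λI) = λ^2 - 4λ + 4 = 0.
Single eigenvalue λ = 2 with algebraic multiplicity 2.
Eigenvector v = (0,-1); generalized eigenvector w with (A-λI)w=v is (-1,-2).
General solution: e^(2t)[C_1·v + C_2·(t·v + w)].

x_1(t) = -C_2e^(2t), x_2(t) = -C_1e^(2t) - C_2te^(2t) - 2C_2e^(2t)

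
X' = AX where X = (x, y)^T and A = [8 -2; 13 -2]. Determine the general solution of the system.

Coefficient matrix A = [[8, -2], [13, -2]].
Characteristic polynomial det(A - λI) = λ^2 - 6λ + 10 = 0.
Eigenvalues λ = 3 ± i (complex conjugate pair).
For λ=3+i: an eigenvector is (1,3) - i(-1,-2) = (1 + i, 3 + 2i).
A real fundamental pair from Re and Im of e^((3+i)t)v: X_1 = e^(3t)(cos(t)·(1,3) + sin(t)·(-1,-2)), X_2 = e^(3t)(sin(t)·(1,3) - cos(t)·(-1,-2)).
General solution: C_1X_1 + C_2X_2.

x(t) = -C_1e^(3t)sin(t) + C_1e^(3t)cos(t) + C_2e^(3t)sin(t) + C_2e^(3t)cos(t), y(t) = -2C_1e^(3t)sin(t) + 3C_1e^(3t)cos(t) + 3C_2e^(3t)sin(t) + 2C_2e^(3t)cos(t)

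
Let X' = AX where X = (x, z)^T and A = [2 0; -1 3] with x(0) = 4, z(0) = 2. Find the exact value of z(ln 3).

A = [[2,0],[-1,3]]; eigenvalues λ = 3, 2.
Eigenvectors: (0,-1) for λ=3, (1,1) for λ=2.
From the initial condition, c_1 = 2, c_2 = 4.
z(ln 3) = (2)(3^3)(-1) + (4)(3^2)(1) = -18.

-18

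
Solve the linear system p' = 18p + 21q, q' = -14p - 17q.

p(t) = -c_1e^(-3t) - 3c_2e^(4t), q(t) = c_1e^(-3t) + 2c_2e^(4t)

Coefficient matrix A = [[18, 21], [-14, -17]].
Characteristic polynomial det(A - λI) = λ^2 - λ - 12 = 0.
Eigenvalues λ = -3, 4.
For λ=-3: (A-λI) row 1 is [21, 21], so an eigenvector is (-1, 1).
For λ=4: (A-λI) row 1 is [14, 21], so an eigenvector is (-3, 2).
General solution: c_1e^(-3t)(-1,1) + c_2e^(4t)(-3,2).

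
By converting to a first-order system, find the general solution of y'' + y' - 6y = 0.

y(t) = K_1e^(2t) + K_2e^(-3t)

Let x_1 = y, x_2 = y'. Then x_1' = x_2 and x_2' = 6x_1 - x_2.
A = [[0,1],[6,-1]]; det(A-λI) = λ^2 + λ - 6.
Eigenvalues λ = 2, -3 with eigenvectors (1,2), (1,-3).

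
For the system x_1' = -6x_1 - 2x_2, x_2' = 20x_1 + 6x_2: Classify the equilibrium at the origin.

center

A = [[-6,-2],[20,6]]; det(A-λI) = λ^2 + 4.
λ = 0 ± 2i: zero real part.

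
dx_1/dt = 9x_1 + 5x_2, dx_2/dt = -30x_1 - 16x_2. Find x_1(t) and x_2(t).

Coefficient matrix A = [[9, 5], [-30, -16]].
Characteristic polynomial det(A - λI) = λ^2 + 7λ + 6 = 0.
Eigenvalues λ = -1, -6.
For λ=-1: (A-λI) row 1 is [10, 5], so an eigenvector is (-1, 2).
For λ=-6: (A-λI) row 1 is [15, 5], so an eigenvector is (-1, 3).
General solution: K_1e^(-t)(-1,2) + K_2e^(-6t)(-1,3).

x_1(t) = -K_1e^(-t) - K_2e^(-6t), x_2(t) = 2K_1e^(-t) + 3K_2e^(-6t)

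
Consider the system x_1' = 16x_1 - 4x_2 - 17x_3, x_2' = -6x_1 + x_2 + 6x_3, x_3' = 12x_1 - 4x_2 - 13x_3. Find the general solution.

x_1(t) = c_1e^(-t) - 2c_2e^(t) + 5c_3e^(4t), x_2(t) = c_2e^(t) - 2c_3e^(4t), x_3(t) = c_1e^(-t) - 2c_2e^(t) + 4c_3e^(4t)

Coefficient matrix A = [[16, -4, -17], [-6, 1, 6], [12, -4, -13]].
det(A - λI) = 0 gives eigenvalues λ = -1, 1, 4.
For λ=-1: eigenvector (1,0,1).
For λ=1: eigenvector (-2,1,-2).
For λ=4: eigenvector (5,-2,4).
General solution: c_1e^(-t)(1,0,1) + c_2e^(t)(-2,1,-2) + c_3e^(4t)(5,-2,4).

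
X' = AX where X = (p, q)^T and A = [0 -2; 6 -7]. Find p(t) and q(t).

Coefficient matrix A = [[0, -2], [6, -7]].
Characteristic polynomial det(A - λI) = λ^2 + 7λ + 12 = 0.
Eigenvalues λ = -3, -4.
For λ=-3: (A-λI) row 1 is [3, -2], so an eigenvector is (-2, -3).
For λ=-4: (A-λI) row 1 is [4, -2], so an eigenvector is (1, 2).
General solution: c_1e^(-3t)(-2,-3) + c_2e^(-4t)(1,2).

p(t) = -2c_1e^(-3t) + c_2e^(-4t), q(t) = -3c_1e^(-3t) + 2c_2e^(-4t)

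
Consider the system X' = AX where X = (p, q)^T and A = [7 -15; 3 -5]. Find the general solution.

Coefficient matrix A = [[7, -15], [3, -5]].
Characteristic polynomial det(A - λI) = λ^2 - 2λ + 10 = 0.
Eigenvalues λ = 1 ± 3i (complex conjugate pair).
For λ=1+3i: an eigenvector is (-1,0) - i(-2,-1) = (-1 + 2i, 0 + i).
A real fundamental pair from Re and Im of e^((1+3i)t)v: X_1 = e^(t)(cos(3t)·(-1,0) + sin(3t)·(-2,-1)), X_2 = e^(t)(sin(3t)·(-1,0) - cos(3t)·(-2,-1)).
General solution: C_1X_1 + C_2X_2.

p(t) = -2C_1e^(t)sin(3t) - C_1e^(t)cos(3t) - C_2e^(t)sin(3t) + 2C_2e^(t)cos(3t), q(t) = -C_1e^(t)sin(3t) + C_2e^(t)cos(3t)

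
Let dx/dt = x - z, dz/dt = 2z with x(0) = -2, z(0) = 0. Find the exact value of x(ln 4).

-8

A = [[1,-1],[0,2]]; eigenvalues λ = 2, 1.
Eigenvectors: (1,-1) for λ=2, (-1,0) for λ=1.
From the initial condition, c_1 = 0, c_2 = 2.
x(ln 4) = (0)(4^2)(1) + (2)(4^1)(-1) = -8.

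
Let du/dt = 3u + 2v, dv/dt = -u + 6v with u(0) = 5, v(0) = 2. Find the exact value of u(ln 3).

A = [[3,2],[-1,6]]; eigenvalues λ = 4, 5.
Eigenvectors: (2,1) for λ=4, (-1,-1) for λ=5.
From the initial condition, c_1 = 3, c_2 = 1.
u(ln 3) = (3)(3^4)(2) + (1)(3^5)(-1) = 243.

243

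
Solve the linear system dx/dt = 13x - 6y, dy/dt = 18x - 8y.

Coefficient matrix A = [[13, -6], [18, -8]].
Characteristic polynomial det(A - λI) = λ^2 - 5λ + 4 = 0.
Eigenvalues λ = 4, 1.
For λ=4: (A-λI) row 1 is [9, -6], so an eigenvector is (2, 3).
For λ=1: (A-λI) row 1 is [12, -6], so an eigenvector is (1, 2).
General solution: C_1e^(4t)(2,3) + C_2e^(t)(1,2).

x(t) = 2C_1e^(4t) + C_2e^(t), y(t) = 3C_1e^(4t) + 2C_2e^(t)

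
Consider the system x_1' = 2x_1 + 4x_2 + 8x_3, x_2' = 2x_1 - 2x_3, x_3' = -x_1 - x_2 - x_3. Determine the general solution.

x_1(t) = C_1e^(2t) - C_2e^(-2t), x_2(t) = 2C_1e^(2t) + C_2e^(-2t) - 2C_3e^(t), x_3(t) = -C_1e^(2t) + C_3e^(t)

Coefficient matrix A = [[2, 4, 8], [2, 0, -2], [-1, -1, -1]].
det(A - λI) = 0 gives eigenvalues λ = 2, -2, 1.
For λ=2: eigenvector (1,2,-1).
For λ=-2: eigenvector (-1,1,0).
For λ=1: eigenvector (0,-2,1).
General solution: C_1e^(2t)(1,2,-1) + C_2e^(-2t)(-1,1,0) + C_3e^(t)(0,-2,1).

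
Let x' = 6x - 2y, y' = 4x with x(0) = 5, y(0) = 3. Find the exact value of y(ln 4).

1728

A = [[6,-2],[4,0]]; eigenvalues λ = 4, 2.
Eigenvectors: (-1,-1) for λ=4, (-1,-2) for λ=2.
From the initial condition, c_1 = -7, c_2 = 2.
y(ln 4) = (-7)(4^4)(-1) + (2)(4^2)(-2) = 1728.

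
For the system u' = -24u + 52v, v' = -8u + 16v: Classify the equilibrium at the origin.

A = [[-24,52],[-8,16]]; det(A-λI) = λ^2 + 8λ + 32.
λ = -4 ± 4i: negative real part.

stable spiral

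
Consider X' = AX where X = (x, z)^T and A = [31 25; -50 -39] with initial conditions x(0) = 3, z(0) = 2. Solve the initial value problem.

Coefficient matrix A = [[31, 25], [-50, -39]].
Characteristic polynomial det(A - λI) = λ^2 + 8λ + 41 = 0.
Eigenvalues λ = -4 ± 5i (complex conjugate pair).
For λ=-4+5i: an eigenvector is (-2,3) - i(1,-1) = (-2 - i, 3 + i).
A real fundamental pair from Re and Im of e^((-4+5i)t)v: X_1 = e^(-4t)(cos(5t)·(-2,3) + sin(5t)·(1,-1)), X_2 = e^(-4t)(sin(5t)·(-2,3) - cos(5t)·(1,-1)).
General solution: c_1X_1 + c_2X_2.
Applying x(0)=3, z(0)=2 gives c_1=5, c_2=-13.

x(t) = 31e^(-4t)sin(5t) + 3e^(-4t)cos(5t), z(t) = -44e^(-4t)sin(5t) + 2e^(-4t)cos(5t)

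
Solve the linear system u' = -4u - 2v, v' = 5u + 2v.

Coefficient matrix A = [[-4, -2], [5, 2]].
Characteristic polynomial det(A - λI) = λ^2 + 2λ + 2 = 0.
Eigenvalues λ = -1 ± i (complex conjugate pair).
For λ=-1+i: an eigenvector is (-1,1) - i(1,-2) = (-1 - i, 1 + 2i).
A real fundamental pair from Re and Im of e^((-1+i)t)v: X_1 = e^(-t)(cos(t)·(-1,1) + sin(t)·(1,-2)), X_2 = e^(-t)(sin(t)·(-1,1) - cos(t)·(1,-2)).
General solution: K_1X_1 + K_2X_2.

u(t) = K_1e^(-t)sin(t) - K_1e^(-t)cos(t) - K_2e^(-t)sin(t) - K_2e^(-t)cos(t), v(t) = -2K_1e^(-t)sin(t) + K_1e^(-t)cos(t) + K_2e^(-t)sin(t) + 2K_2e^(-t)cos(t)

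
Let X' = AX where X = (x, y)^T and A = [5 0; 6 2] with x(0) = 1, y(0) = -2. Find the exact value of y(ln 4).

A = [[5,0],[6,2]]; eigenvalues λ = 5, 2.
Eigenvectors: (1,2) for λ=5, (0,-1) for λ=2.
From the initial condition, c_1 = 1, c_2 = 4.
y(ln 4) = (1)(4^5)(2) + (4)(4^2)(-1) = 1984.

1984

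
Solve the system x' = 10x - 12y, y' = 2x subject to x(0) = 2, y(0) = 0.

x(t) = 6e^(6t) - 4e^(4t), y(t) = 2e^(6t) - 2e^(4t)

Coefficient matrix A = [[10, -12], [2, 0]].
Characteristic polynomial det(A - λI) = λ^2 - 10λ + 24 = 0.
Eigenvalues λ = 6, 4.
For λ=6: (A-λI) row 1 is [4, -12], so an eigenvector is (-3, -1).
For λ=4: (A-λI) row 1 is [6, -12], so an eigenvector is (2, 1).
General solution: c_1e^(6t)(-3,-1) + c_2e^(4t)(2,1).
Applying x(0)=2, y(0)=0 gives c_1=-2, c_2=-2.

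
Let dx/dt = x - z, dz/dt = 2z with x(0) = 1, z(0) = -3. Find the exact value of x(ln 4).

40

A = [[1,-1],[0,2]]; eigenvalues λ = 1, 2.
Eigenvectors: (1,0) for λ=1, (-1,1) for λ=2.
From the initial condition, c_1 = -2, c_2 = -3.
x(ln 4) = (-2)(4^1)(1) + (-3)(4^2)(-1) = 40.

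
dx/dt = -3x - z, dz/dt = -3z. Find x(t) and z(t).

x(t) = C_1e^(-3t) + C_2te^(-3t) - 3C_2e^(-3t), z(t) = -C_2e^(-3t)

Coefficient matrix A = [[-3, -1], [0, -3]].
Characteristic polynomial det(A - λI) = λ^2 + 6λ + 9 = 0.
Single eigenvalue λ = -3 with algebraic multiplicity 2.
Eigenvector v = (1,0); generalized eigenvector w with (A-λI)w=v is (-3,-1).
General solution: e^(-3t)[C_1·v + C_2·(t·v + w)].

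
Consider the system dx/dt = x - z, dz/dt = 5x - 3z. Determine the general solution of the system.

Coefficient matrix A = [[1, -1], [5, -3]].
Characteristic polynomial det(A - λI) = λ^2 + 2λ + 2 = 0.
Eigenvalues λ = -1 ± i (complex conjugate pair).
For λ=-1+i: an eigenvector is (0,-1) - i(1,2) = (0 - i, -1 - 2i).
A real fundamental pair from Re and Im of e^((-1+i)t)v: X_1 = e^(-t)(cos(t)·(0,-1) + sin(t)·(1,2)), X_2 = e^(-t)(sin(t)·(0,-1) - cos(t)·(1,2)).
General solution: C_1X_1 + C_2X_2.

x(t) = C_1e^(-t)sin(t) - C_2e^(-t)cos(t), z(t) = 2C_1e^(-t)sin(t) - C_1e^(-t)cos(t) - C_2e^(-t)sin(t) - 2C_2e^(-t)cos(t)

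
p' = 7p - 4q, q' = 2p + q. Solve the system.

Coefficient matrix A = [[7, -4], [2, 1]].
Characteristic polynomial det(A - λI) = λ^2 - 8λ + 15 = 0.
Eigenvalues λ = 3, 5.
For λ=3: (A-λI) row 1 is [4, -4], so an eigenvector is (-1, -1).
For λ=5: (A-λI) row 1 is [2, -4], so an eigenvector is (2, 1).
General solution: K_1e^(3t)(-1,-1) + K_2e^(5t)(2,1).

p(t) = -K_1e^(3t) + 2K_2e^(5t), q(t) = -K_1e^(3t) + K_2e^(5t)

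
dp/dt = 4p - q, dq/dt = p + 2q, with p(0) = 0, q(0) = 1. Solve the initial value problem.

p(t) = -te^(3t), q(t) = -te^(3t) + e^(3t)

Coefficient matrix A = [[4, -1], [1, 2]].
Characteristic polynomial det(A - λI) = λ^2 - 6λ + 9 = 0.
Single eigenvalue λ = 3 with algebraic multiplicity 2.
Eigenvector v = (-1,-1); generalized eigenvector w with (A-λI)w=v is (-3,-2).
General solution: e^(3t)[C_1·v + C_2·(t·v + w)].
Applying p(0)=0, q(0)=1 gives C_1=-3, C_2=1.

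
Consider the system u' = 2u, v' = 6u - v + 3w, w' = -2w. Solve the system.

u(t) = K_1e^(2t), v(t) = 2K_1e^(2t) - 3K_2e^(-2t) + K_3e^(-t), w(t) = K_2e^(-2t)

Coefficient matrix A = [[2, 0, 0], [6, -1, 3], [0, 0, -2]].
det(A - λI) = 0 gives eigenvalues λ = 2, -2, -1.
For λ=2: eigenvector (1,2,0).
For λ=-2: eigenvector (0,-3,1).
For λ=-1: eigenvector (0,1,0).
General solution: K_1e^(2t)(1,2,0) + K_2e^(-2t)(0,-3,1) + K_3e^(-t)(0,1,0).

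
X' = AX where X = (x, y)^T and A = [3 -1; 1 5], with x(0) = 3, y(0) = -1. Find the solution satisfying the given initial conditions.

Coefficient matrix A = [[3, -1], [1, 5]].
Characteristic polynomial det(A - λI) = λ^2 - 8λ + 16 = 0.
Single eigenvalue λ = 4 with algebraic multiplicity 2.
Eigenvector v = (-1,1); generalized eigenvector w with (A-λI)w=v is (-2,3).
General solution: e^(4t)[c_1·v + c_2·(t·v + w)].
Applying x(0)=3, y(0)=-1 gives c_1=-7, c_2=2.

x(t) = -2te^(4t) + 3e^(4t), y(t) = 2te^(4t) - e^(4t)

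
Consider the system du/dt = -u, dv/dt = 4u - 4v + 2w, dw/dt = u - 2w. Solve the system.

u(t) = K_1e^(-t), v(t) = 2K_1e^(-t) + K_2e^(-4t) + K_3e^(-2t), w(t) = K_1e^(-t) + K_3e^(-2t)

Coefficient matrix A = [[-1, 0, 0], [4, -4, 2], [1, 0, -2]].
det(A - λI) = 0 gives eigenvalues λ = -1, -4, -2.
For λ=-1: eigenvector (1,2,1).
For λ=-4: eigenvector (0,1,0).
For λ=-2: eigenvector (0,1,1).
General solution: K_1e^(-t)(1,2,1) + K_2e^(-4t)(0,1,0) + K_3e^(-2t)(0,1,1).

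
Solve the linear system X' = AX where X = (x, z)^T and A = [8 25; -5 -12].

x(t) = K_1e^(-2t)sin(5t) - 2K_1e^(-2t)cos(5t) - 2K_2e^(-2t)sin(5t) - K_2e^(-2t)cos(5t), z(t) = K_1e^(-2t)cos(5t) + K_2e^(-2t)sin(5t)

Coefficient matrix A = [[8, 25], [-5, -12]].
Characteristic polynomial det(A - λI) = λ^2 + 4λ + 29 = 0.
Eigenvalues λ = -2 ± 5i (complex conjugate pair).
For λ=-2+5i: an eigenvector is (-2,1) - i(1,0) = (-2 - i, 1).
A real fundamental pair from Re and Im of e^((-2+5i)t)v: X_1 = e^(-2t)(cos(5t)·(-2,1) + sin(5t)·(1,0)), X_2 = e^(-2t)(sin(5t)·(-2,1) - cos(5t)·(1,0)).
General solution: K_1X_1 + K_2X_2.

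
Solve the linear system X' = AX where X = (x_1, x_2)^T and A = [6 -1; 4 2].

Coefficient matrix A = [[6, -1], [4, 2]].
Characteristic polynomial det(A - λI) = λ^2 - 8λ + 16 = 0.
Single eigenvalue λ = 4 with algebraic multiplicity 2.
Eigenvector v = (1,2); generalized eigenvector w with (A-λI)w=v is (2,3).
General solution: e^(4t)[c_1·v + c_2·(t·v + w)].

x_1(t) = c_1e^(4t) + c_2te^(4t) + 2c_2e^(4t), x_2(t) = 2c_1e^(4t) + 2c_2te^(4t) + 3c_2e^(4t)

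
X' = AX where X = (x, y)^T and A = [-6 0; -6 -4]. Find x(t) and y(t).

x(t) = -K_1e^(-6t), y(t) = -3K_1e^(-6t) - K_2e^(-4t)

Coefficient matrix A = [[-6, 0], [-6, -4]].
Characteristic polynomial det(A - λI) = λ^2 + 10λ + 24 = 0.
Eigenvalues λ = -6, -4.
For λ=-6: (A-λI) row 2 is [-6, 2], so an eigenvector is (-1, -3).
For λ=-4: (A-λI) row 1 is [-2, 0], so an eigenvector is (0, -1).
General solution: K_1e^(-6t)(-1,-3) + K_2e^(-4t)(0,-1).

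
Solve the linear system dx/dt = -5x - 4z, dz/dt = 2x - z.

x(t) = -K_1e^(-3t)sin(2t) - K_1e^(-3t)cos(2t) - K_2e^(-3t)sin(2t) + K_2e^(-3t)cos(2t), z(t) = K_1e^(-3t)cos(2t) + K_2e^(-3t)sin(2t)

Coefficient matrix A = [[-5, -4], [2, -1]].
Characteristic polynomial det(A - λI) = λ^2 + 6λ + 13 = 0.
Eigenvalues λ = -3 ± 2i (complex conjugate pair).
For λ=-3+2i: an eigenvector is (-1,1) - i(-1,0) = (-1 + i, 1).
A real fundamental pair from Re and Im of e^((-3+2i)t)v: X_1 = e^(-3t)(cos(2t)·(-1,1) + sin(2t)·(-1,0)), X_2 = e^(-3t)(sin(2t)·(-1,1) - cos(2t)·(-1,0)).
General solution: K_1X_1 + K_2X_2.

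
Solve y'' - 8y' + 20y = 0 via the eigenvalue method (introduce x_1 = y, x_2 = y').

Let x_1 = y, x_2 = y'. Then x_1' = x_2 and x_2' = -20x_1 + 8x_2.
A = [[0,1],[-20,8]]; det(A-λI) = λ^2 - 8λ + 20.
Eigenvalues λ = 4 ± 2i.

y(t) = C_1e^(4t)cos(2t) + C_2e^(4t)sin(2t)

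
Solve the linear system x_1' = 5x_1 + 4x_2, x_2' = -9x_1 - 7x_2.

x_1(t) = 2C_1e^(-t) + 2C_2te^(-t) - C_2e^(-t), x_2(t) = -3C_1e^(-t) - 3C_2te^(-t) + 2C_2e^(-t)

Coefficient matrix A = [[5, 4], [-9, -7]].
Characteristic polynomial det(A - λI) = λ^2 + 2λ + 1 = 0.
Single eigenvalue λ = -1 with algebraic multiplicity 2.
Eigenvector v = (2,-3); generalized eigenvector w with (A-λI)w=v is (-1,2).
General solution: e^(-t)[C_1·v + C_2·(t·v + w)].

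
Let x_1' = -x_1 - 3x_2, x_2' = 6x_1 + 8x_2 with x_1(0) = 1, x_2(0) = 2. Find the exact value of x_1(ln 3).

A = [[-1,-3],[6,8]]; eigenvalues λ = 2, 5.
Eigenvectors: (-1,1) for λ=2, (-1,2) for λ=5.
From the initial condition, c_1 = -4, c_2 = 3.
x_1(ln 3) = (-4)(3^2)(-1) + (3)(3^5)(-1) = -693.

-693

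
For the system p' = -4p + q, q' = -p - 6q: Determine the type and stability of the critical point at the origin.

A = [[-4,1],[-1,-6]]; det(A-λI) = λ^2 + 10λ + 25.
repeated λ = -5 with a single eigenvector.

stable improper node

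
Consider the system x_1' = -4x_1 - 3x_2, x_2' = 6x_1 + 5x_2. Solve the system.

x_1(t) = K_1e^(-t) + K_2e^(2t), x_2(t) = -K_1e^(-t) - 2K_2e^(2t)

Coefficient matrix A = [[-4, -3], [6, 5]].
Characteristic polynomial det(A - λI) = λ^2 - λ - 2 = 0.
Eigenvalues λ = -1, 2.
For λ=-1: (A-λI) row 1 is [-3, -3], so an eigenvector is (1, -1).
For λ=2: (A-λI) row 1 is [-6, -3], so an eigenvector is (1, -2).
General solution: K_1e^(-t)(1,-1) + K_2e^(2t)(1,-2).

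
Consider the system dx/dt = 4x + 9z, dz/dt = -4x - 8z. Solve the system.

Coefficient matrix A = [[4, 9], [-4, -8]].
Characteristic polynomial det(A - λI) = λ^2 + 4λ + 4 = 0.
Single eigenvalue λ = -2 with algebraic multiplicity 2.
Eigenvector v = (3,-2); generalized eigenvector w with (A-λI)w=v is (2,-1).
General solution: e^(-2t)[K_1·v + K_2·(t·v + w)].

x(t) = 3K_1e^(-2t) + 3K_2te^(-2t) + 2K_2e^(-2t), z(t) = -2K_1e^(-2t) - 2K_2te^(-2t) - K_2e^(-2t)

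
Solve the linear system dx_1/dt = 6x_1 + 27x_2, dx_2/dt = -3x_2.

x_1(t) = 3c_1e^(-3t) - c_2e^(6t), x_2(t) = -c_1e^(-3t)

Coefficient matrix A = [[6, 27], [0, -3]].
Characteristic polynomial det(A - λI) = λ^2 - 3λ - 18 = 0.
Eigenvalues λ = -3, 6.
For λ=-3: (A-λI) row 1 is [9, 27], so an eigenvector is (3, -1).
For λ=6: (A-λI) row 1 is [0, 27], so an eigenvector is (-1, 0).
General solution: c_1e^(-3t)(3,-1) + c_2e^(6t)(-1,0).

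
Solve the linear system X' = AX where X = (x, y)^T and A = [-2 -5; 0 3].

Coefficient matrix A = [[-2, -5], [0, 3]].
Characteristic polynomial det(A - λI) = λ^2 - λ - 6 = 0.
Eigenvalues λ = 3, -2.
For λ=3: (A-λI) row 1 is [-5, -5], so an eigenvector is (1, -1).
For λ=-2: (A-λI) row 1 is [0, -5], so an eigenvector is (-1, 0).
General solution: C_1e^(3t)(1,-1) + C_2e^(-2t)(-1,0).

x(t) = C_1e^(3t) - C_2e^(-2t), y(t) = -C_1e^(3t)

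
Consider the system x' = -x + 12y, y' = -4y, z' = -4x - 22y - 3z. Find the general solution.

x(t) = K_1e^(-t) - 4K_2e^(-4t), y(t) = K_2e^(-4t), z(t) = -2K_1e^(-t) + 6K_2e^(-4t) + K_3e^(-3t)

Coefficient matrix A = [[-1, 12, 0], [0, -4, 0], [-4, -22, -3]].
det(A - λI) = 0 gives eigenvalues λ = -1, -4, -3.
For λ=-1: eigenvector (1,0,-2).
For λ=-4: eigenvector (-4,1,6).
For λ=-3: eigenvector (0,0,1).
General solution: K_1e^(-t)(1,0,-2) + K_2e^(-4t)(-4,1,6) + K_3e^(-3t)(0,0,1).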